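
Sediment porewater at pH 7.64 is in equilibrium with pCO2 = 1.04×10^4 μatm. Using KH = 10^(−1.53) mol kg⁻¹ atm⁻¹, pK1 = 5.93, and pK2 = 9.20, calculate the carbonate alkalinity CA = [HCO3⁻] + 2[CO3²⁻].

[CO2*] = KH · pCO2 = 10^(−1.53) × 1.04×10^4×10^-6 = 3.069×10^-4 mol/kg
α₀ = 1/(1 + K1/[H⁺] + K1K2/[H⁺]²) = 1/(1 + 10^+1.71 + 10^+0.15) = 0.01862
DIC = [CO2*]/α₀ = 3.069×10^-4 / 0.01862 = 16.48 mmol/kg
CA = (α₁ + 2α₂)·DIC = (0.9551 + 2×0.02630) × 16.48 = 16.6 mmol/kg

CA = 16.6 mmol/kg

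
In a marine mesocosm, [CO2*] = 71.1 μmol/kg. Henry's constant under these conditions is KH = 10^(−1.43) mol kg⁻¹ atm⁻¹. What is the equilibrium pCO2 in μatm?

pCO2 = 1910 μatm

KH = 10^(−1.43) = 3.715×10^-2 mol kg⁻¹ atm⁻¹
pCO2 = [CO2*]/KH = 71.1×10^-6 / 3.715×10^-2 = 1.91×10^-3 atm = 1910 μatm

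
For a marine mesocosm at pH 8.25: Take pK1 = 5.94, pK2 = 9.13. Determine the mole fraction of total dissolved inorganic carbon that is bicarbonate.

α₁ = 1 / (1 + [H⁺]/K1 + K2/[H⁺]) = 1 / (1 + 10^-2.31 + 10^-0.88)
   = 1 / (1 + 0.0048978 + 0.13183) = 1/1.1367 = 0.8797

α₁ = 0.880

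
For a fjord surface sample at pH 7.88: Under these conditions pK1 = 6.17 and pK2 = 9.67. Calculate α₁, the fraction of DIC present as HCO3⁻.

α₁ = 1 / (1 + [H⁺]/K1 + K2/[H⁺]) = 1 / (1 + 10^-1.71 + 10^-1.79)
   = 1 / (1 + 0.019498 + 0.016218) = 1/1.0357 = 0.9655

α₁ = 0.966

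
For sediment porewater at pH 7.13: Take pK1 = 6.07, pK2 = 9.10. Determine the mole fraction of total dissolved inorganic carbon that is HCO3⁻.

α₁ = 0.911

α₁ = 1 / (1 + [H⁺]/K1 + K2/[H⁺]) = 1 / (1 + 10^-1.06 + 10^-1.97)
   = 1 / (1 + 0.087096 + 0.010715) = 1/1.0978 = 0.9109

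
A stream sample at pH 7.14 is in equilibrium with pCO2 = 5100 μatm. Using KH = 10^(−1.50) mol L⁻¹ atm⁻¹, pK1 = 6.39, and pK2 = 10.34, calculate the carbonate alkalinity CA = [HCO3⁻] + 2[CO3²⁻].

[CO2*] = KH · pCO2 = 10^(−1.50) × 5100×10^-6 = 1.613×10^-4 mol/L
α₀ = 1/(1 + K1/[H⁺] + K1K2/[H⁺]²) = 1/(1 + 10^+0.75 + 10^-2.45) = 0.1509
DIC = [CO2*]/α₀ = 1.613×10^-4 / 0.1509 = 1.069 mmol/L
CA = (α₁ + 2α₂)·DIC = (0.8486 + 2×0.0005354) × 1.069 = 0.908 mmol/L

CA = 0.908 mmol/L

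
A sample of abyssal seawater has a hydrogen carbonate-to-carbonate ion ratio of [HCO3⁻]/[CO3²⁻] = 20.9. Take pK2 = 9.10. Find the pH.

pH = 7.78

From K2 = [H⁺][CO3²⁻]/[HCO3⁻]:  pH = pK2 − log₁₀([HCO3⁻]/[CO3²⁻])
log₁₀(20.9) = +1.320
pH = 9.10 − (+1.320) = 7.78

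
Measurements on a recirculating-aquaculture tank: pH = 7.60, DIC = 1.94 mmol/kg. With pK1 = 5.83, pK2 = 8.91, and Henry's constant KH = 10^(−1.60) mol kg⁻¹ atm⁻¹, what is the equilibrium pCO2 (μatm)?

pCO2 = 1230 μatm

α₀ = 1 / (1 + K1/[H⁺] + K1K2/[H⁺]²) = 1 / (1 + 10^+1.77 + 10^+0.46)
   = 1 / (1 + 58.884 + 2.8840) = 1/62.768 = 0.01593
[CO2*] = α₀ × DIC = 0.01593 × 1.94 = 0.03091 mmol/kg
pCO2 = [CO2*]/KH = 3.091×10^-5 / 2.512×10^-2 = 1230 μatm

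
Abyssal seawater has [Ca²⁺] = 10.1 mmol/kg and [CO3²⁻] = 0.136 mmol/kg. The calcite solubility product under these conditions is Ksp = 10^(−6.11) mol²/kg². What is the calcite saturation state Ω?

Ksp = 10^(−6.11) = 7.762×10^-7
Ω = [Ca²⁺][CO3²⁻]/Ksp = (10.1×10^-3)(0.136×10^-3) / 7.762×10^-7 = 1.77

Ω = 1.77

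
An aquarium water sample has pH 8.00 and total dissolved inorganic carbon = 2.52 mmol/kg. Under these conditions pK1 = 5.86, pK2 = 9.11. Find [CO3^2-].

[CO3²⁻] = 0.180 mmol/kg

α₂ = 1 / (1 + [H⁺]/K2 + [H⁺]²/(K1K2)) = 1 / (1 + 10^+1.11 + 10^-1.03)
   = 1 / (1 + 12.882 + 0.093325) = 1/13.976 = 0.07155
[CO3²⁻] = α₂ × DIC = 0.07155 × 2.52 = 0.180 mmol/kg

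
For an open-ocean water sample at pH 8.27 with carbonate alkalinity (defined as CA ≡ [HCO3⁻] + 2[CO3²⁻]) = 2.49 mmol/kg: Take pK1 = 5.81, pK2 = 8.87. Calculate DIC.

CA = [HCO3⁻] + 2[CO3²⁻] = (α₁ + 2α₂)·DIC
At pH 8.27: [H⁺]/K1 = 10^-2.46 = 0.0034674, K2/[H⁺] = 10^-0.60 = 0.25119
α₁ = 1/(1 + 0.0034674 + 0.25119) = 1/1.2547 = 0.7970; α₂ = α₁·K2/[H⁺] = 0.2002
α₁ + 2α₂ = 1.1974
DIC = CA / (α₁ + 2α₂) = 2.49 / 1.1974 = 2.08 mmol/kg

DIC = 2.08 mmol/kg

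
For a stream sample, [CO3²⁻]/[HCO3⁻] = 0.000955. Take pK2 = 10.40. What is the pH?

From K2 = [H⁺][CO3²⁻]/[HCO3⁻]:  pH = pK2 + log₁₀([CO3²⁻]/[HCO3⁻])
log₁₀(0.000955) = -3.020
pH = 10.40 + (-3.020) = 7.38

pH = 7.38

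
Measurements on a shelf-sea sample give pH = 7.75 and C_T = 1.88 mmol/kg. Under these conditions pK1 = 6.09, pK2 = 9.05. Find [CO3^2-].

α₂ = 1 / (1 + [H⁺]/K2 + [H⁺]²/(K1K2)) = 1 / (1 + 10^+1.30 + 10^-0.36)
   = 1 / (1 + 19.953 + 0.43652) = 1/21.389 = 0.04675
[CO3²⁻] = α₂ × DIC = 0.04675 × 1.88 = 0.0879 mmol/kg

[CO3²⁻] = 0.0879 mmol/kg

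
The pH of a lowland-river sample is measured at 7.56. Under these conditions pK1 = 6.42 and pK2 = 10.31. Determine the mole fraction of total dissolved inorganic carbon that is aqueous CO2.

α₀ = 1 / (1 + K1/[H⁺] + K1K2/[H⁺]²) = 1 / (1 + 10^+1.14 + 10^-1.61)
   = 1 / (1 + 13.804 + 0.024547) = 1/14.828 = 0.06744

α₀ = 0.0674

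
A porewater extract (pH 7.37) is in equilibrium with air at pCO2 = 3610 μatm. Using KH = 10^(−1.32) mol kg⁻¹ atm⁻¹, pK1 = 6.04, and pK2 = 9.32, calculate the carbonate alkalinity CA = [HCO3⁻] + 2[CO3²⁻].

CA = 3.78 mmol/kg

[CO2*] = KH · pCO2 = 10^(−1.32) × 3610×10^-6 = 1.728×10^-4 mol/kg
α₀ = 1/(1 + K1/[H⁺] + K1K2/[H⁺]²) = 1/(1 + 10^+1.33 + 10^-0.62) = 0.04421
DIC = [CO2*]/α₀ = 1.728×10^-4 / 0.04421 = 3.908 mmol/kg
CA = (α₁ + 2α₂)·DIC = (0.9452 + 2×0.01061) × 3.908 = 3.78 mmol/kg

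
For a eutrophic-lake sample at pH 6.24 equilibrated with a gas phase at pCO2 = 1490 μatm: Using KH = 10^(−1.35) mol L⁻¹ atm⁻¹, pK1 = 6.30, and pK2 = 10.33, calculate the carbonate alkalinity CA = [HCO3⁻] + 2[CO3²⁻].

CA = 0.0580 mmol/L

[CO2*] = KH · pCO2 = 10^(−1.35) × 1490×10^-6 = 6.656×10^-5 mol/L
α₀ = 1/(1 + K1/[H⁺] + K1K2/[H⁺]²) = 1/(1 + 10^-0.06 + 10^-4.15) = 0.5345
DIC = [CO2*]/α₀ = 6.656×10^-5 / 0.5345 = 0.1245 mmol/L
CA = (α₁ + 2α₂)·DIC = (0.4655 + 2×3.784×10^-5) × 0.1245 = 0.0580 mmol/L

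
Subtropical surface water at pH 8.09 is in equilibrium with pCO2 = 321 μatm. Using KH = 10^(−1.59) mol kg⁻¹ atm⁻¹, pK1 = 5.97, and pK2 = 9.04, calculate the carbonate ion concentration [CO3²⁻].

[CO2*] = KH · pCO2 = 10^(−1.59) × 321×10^-6 = 8.251×10^-6 mol/kg
α₀ = 1/(1 + K1/[H⁺] + K1K2/[H⁺]²) = 1/(1 + 10^+2.12 + 10^+1.17) = 0.006774
DIC = [CO2*]/α₀ = 8.251×10^-6 / 0.006774 = 1.218 mmol/kg
[CO3²⁻] = α₂·DIC; α₂ = 0.1002, so [CO3²⁻] = 0.1002 × 1.218 = 0.122 mmol/kg

[CO3²⁻] = 0.122 mmol/kg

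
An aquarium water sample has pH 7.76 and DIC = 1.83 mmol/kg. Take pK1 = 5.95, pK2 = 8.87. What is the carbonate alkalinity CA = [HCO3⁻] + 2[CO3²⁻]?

CA = 1.93 mmol/kg

CA = [HCO3⁻] + 2[CO3²⁻] = (α₁ + 2α₂)·DIC
At pH 7.76: [H⁺]/K1 = 10^-1.81 = 0.015488, K2/[H⁺] = 10^-1.11 = 0.077625
α₁ = 1/(1 + 0.015488 + 0.077625) = 1/1.0931 = 0.9148; α₂ = α₁·K2/[H⁺] = 0.07101
α₁ + 2α₂ = 1.0568
CA = 1.0568 × 1.83 = 1.93 mmol/kg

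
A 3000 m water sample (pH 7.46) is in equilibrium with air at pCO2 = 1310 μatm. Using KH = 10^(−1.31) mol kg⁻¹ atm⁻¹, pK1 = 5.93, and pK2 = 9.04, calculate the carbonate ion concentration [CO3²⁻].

[CO3²⁻] = 0.0572 mmol/kg

[CO2*] = KH · pCO2 = 10^(−1.31) × 1310×10^-6 = 6.416×10^-5 mol/kg
α₀ = 1/(1 + K1/[H⁺] + K1K2/[H⁺]²) = 1/(1 + 10^+1.53 + 10^-0.05) = 0.02795
DIC = [CO2*]/α₀ = 6.416×10^-5 / 0.02795 = 2.295 mmol/kg
[CO3²⁻] = α₂·DIC; α₂ = 0.02491, so [CO3²⁻] = 0.02491 × 2.295 = 0.0572 mmol/kg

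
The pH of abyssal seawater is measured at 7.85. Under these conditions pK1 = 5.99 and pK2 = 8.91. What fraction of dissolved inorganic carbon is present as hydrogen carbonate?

α₁ = 1 / (1 + [H⁺]/K1 + K2/[H⁺]) = 1 / (1 + 10^-1.86 + 10^-1.06)
   = 1 / (1 + 0.013804 + 0.087096) = 1/1.1009 = 0.9083

α₁ = 0.908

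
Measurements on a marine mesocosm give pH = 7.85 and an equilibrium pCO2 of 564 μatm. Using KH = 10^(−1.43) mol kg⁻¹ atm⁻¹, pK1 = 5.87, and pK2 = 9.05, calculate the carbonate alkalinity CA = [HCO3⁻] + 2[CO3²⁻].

[CO2*] = KH · pCO2 = 10^(−1.43) × 564×10^-6 = 2.095×10^-5 mol/kg
α₀ = 1/(1 + K1/[H⁺] + K1K2/[H⁺]²) = 1/(1 + 10^+1.98 + 10^+0.78) = 0.009754
DIC = [CO2*]/α₀ = 2.095×10^-5 / 0.009754 = 2.148 mmol/kg
CA = (α₁ + 2α₂)·DIC = (0.9315 + 2×0.05877) × 2.148 = 2.25 mmol/kg

CA = 2.25 mmol/kg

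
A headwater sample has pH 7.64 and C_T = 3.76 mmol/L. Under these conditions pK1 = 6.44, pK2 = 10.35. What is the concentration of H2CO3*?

α₀ = 1 / (1 + K1/[H⁺] + K1K2/[H⁺]²) = 1 / (1 + 10^+1.20 + 10^-1.51)
   = 1 / (1 + 15.849 + 0.030903) = 1/16.880 = 0.05924
[CO2*] = α₀ × DIC = 0.05924 × 3.76 = 0.223 mmol/L

[CO2*] = 0.223 mmol/L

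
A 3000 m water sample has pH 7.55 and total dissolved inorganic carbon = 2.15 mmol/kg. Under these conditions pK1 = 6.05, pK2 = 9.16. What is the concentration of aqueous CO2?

α₀ = 1 / (1 + K1/[H⁺] + K1K2/[H⁺]²) = 1 / (1 + 10^+1.50 + 10^-0.11)
   = 1 / (1 + 31.623 + 0.77625) = 1/33.399 = 0.02994
[CO2*] = α₀ × DIC = 0.02994 × 2.15 = 0.0644 mmol/kg

[CO2*] = 0.0644 mmol/kg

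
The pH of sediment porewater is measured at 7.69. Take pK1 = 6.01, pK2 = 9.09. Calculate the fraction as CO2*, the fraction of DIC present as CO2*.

α₀ = 1 / (1 + K1/[H⁺] + K1K2/[H⁺]²) = 1 / (1 + 10^+1.68 + 10^+0.28)
   = 1 / (1 + 47.863 + 1.9055) = 1/50.768 = 0.01970

α₀ = 0.0197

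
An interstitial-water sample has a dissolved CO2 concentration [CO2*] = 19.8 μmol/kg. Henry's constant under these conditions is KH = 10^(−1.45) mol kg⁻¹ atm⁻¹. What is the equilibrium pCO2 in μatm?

KH = 10^(−1.45) = 3.548×10^-2 mol kg⁻¹ atm⁻¹
pCO2 = [CO2*]/KH = 19.8×10^-6 / 3.548×10^-2 = 5.58×10^-4 atm = 558 μatm

pCO2 = 558 μatm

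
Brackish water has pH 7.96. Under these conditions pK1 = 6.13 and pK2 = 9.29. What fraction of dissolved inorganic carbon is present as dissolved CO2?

α₀ = 0.0139

α₀ = 1 / (1 + K1/[H⁺] + K1K2/[H⁺]²) = 1 / (1 + 10^+1.83 + 10^+0.50)
   = 1 / (1 + 67.608 + 3.1623) = 1/71.771 = 0.01393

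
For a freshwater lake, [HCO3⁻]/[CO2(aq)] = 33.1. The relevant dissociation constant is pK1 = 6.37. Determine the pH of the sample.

From K1 = [H⁺][HCO3⁻]/[CO2(aq)]:  pH = pK1 + log₁₀([HCO3⁻]/[CO2(aq)])
log₁₀(33.1) = +1.520
pH = 6.37 + (+1.520) = 7.89

pH = 7.89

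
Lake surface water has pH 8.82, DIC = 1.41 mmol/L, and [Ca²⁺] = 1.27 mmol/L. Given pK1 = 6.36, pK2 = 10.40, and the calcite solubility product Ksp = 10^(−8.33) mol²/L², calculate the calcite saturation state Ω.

α₂ = 1 / (1 + [H⁺]/K2 + [H⁺]²/(K1K2)) = 1 / (1 + 10^+1.58 + 10^-0.88)
   = 1 / (1 + 38.019 + 0.13183) = 1/39.151 = 0.02554
[CO3²⁻] = α₂ × DIC = 0.02554 × 1.41 = 0.03601 mmol/L
Ksp = 10^(−8.33) = 4.677×10^-9
Ω = [Ca²⁺][CO3²⁻]/Ksp = (1.27×10^-3)(3.601×10^-5) / 4.677×10^-9 = 9.78

Ω = 9.78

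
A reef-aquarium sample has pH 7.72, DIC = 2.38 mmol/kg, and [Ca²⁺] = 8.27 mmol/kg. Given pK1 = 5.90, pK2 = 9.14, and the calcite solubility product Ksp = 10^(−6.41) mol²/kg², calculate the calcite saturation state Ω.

α₂ = 1 / (1 + [H⁺]/K2 + [H⁺]²/(K1K2)) = 1 / (1 + 10^+1.42 + 10^-0.40)
   = 1 / (1 + 26.303 + 0.39811) = 1/27.701 = 0.03610
[CO3²⁻] = α₂ × DIC = 0.03610 × 2.38 = 0.08592 mmol/kg
Ksp = 10^(−6.41) = 3.890×10^-7
Ω = [Ca²⁺][CO3²⁻]/Ksp = (8.27×10^-3)(8.592×10^-5) / 3.890×10^-7 = 1.83

Ω = 1.83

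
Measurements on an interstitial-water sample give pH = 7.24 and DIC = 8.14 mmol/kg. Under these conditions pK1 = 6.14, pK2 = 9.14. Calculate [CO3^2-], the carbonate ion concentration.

[CO3²⁻] = 0.0938 mmol/kg

α₂ = 1 / (1 + [H⁺]/K2 + [H⁺]²/(K1K2)) = 1 / (1 + 10^+1.90 + 10^+0.80)
   = 1 / (1 + 79.433 + 6.3096) = 1/86.742 = 0.01153
[CO3²⁻] = α₂ × DIC = 0.01153 × 8.14 = 0.0938 mmol/kg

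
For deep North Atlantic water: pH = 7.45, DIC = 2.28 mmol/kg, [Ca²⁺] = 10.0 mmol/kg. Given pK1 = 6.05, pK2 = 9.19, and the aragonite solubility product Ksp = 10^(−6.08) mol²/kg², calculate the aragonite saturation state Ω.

Ω = 0.471

α₂ = 1 / (1 + [H⁺]/K2 + [H⁺]²/(K1K2)) = 1 / (1 + 10^+1.74 + 10^+0.34)
   = 1 / (1 + 54.954 + 2.1878) = 1/58.142 = 0.01720
[CO3²⁻] = α₂ × DIC = 0.01720 × 2.28 = 0.03921 mmol/kg
Ksp = 10^(−6.08) = 8.318×10^-7
Ω = [Ca²⁺][CO3²⁻]/Ksp = (10.0×10^-3)(3.921×10^-5) / 8.318×10^-7 = 0.471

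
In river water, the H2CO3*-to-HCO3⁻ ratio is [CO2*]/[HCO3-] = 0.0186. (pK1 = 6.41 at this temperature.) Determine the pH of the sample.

From K1 = [H⁺][HCO3-]/[CO2*]:  pH = pK1 − log₁₀([CO2*]/[HCO3-])
log₁₀(0.0186) = -1.730
pH = 6.41 − (-1.730) = 8.14

pH = 8.14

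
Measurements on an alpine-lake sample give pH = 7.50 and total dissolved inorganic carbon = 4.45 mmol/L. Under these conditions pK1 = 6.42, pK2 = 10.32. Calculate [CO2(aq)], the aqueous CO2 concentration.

[CO2*] = 0.341 mmol/L

α₀ = 1 / (1 + K1/[H⁺] + K1K2/[H⁺]²) = 1 / (1 + 10^+1.08 + 10^-1.74)
   = 1 / (1 + 12.023 + 0.018197) = 1/13.041 = 0.07668
[CO2*] = α₀ × DIC = 0.07668 × 4.45 = 0.341 mmol/L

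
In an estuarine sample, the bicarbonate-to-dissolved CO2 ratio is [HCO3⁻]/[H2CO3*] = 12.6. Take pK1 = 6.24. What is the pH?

pH = 7.34

From K1 = [H⁺][HCO3⁻]/[H2CO3*]:  pH = pK1 + log₁₀([HCO3⁻]/[H2CO3*])
log₁₀(12.6) = +1.100
pH = 6.24 + (+1.100) = 7.34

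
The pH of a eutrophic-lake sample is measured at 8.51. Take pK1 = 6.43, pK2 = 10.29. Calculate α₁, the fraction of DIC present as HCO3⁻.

α₁ = 1 / (1 + [H⁺]/K1 + K2/[H⁺]) = 1 / (1 + 10^-2.08 + 10^-1.78)
   = 1 / (1 + 0.0083176 + 0.016596) = 1/1.0249 = 0.9757

α₁ = 0.976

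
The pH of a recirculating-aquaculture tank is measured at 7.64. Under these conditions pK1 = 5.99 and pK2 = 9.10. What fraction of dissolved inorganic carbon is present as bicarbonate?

α₁ = 1 / (1 + [H⁺]/K1 + K2/[H⁺]) = 1 / (1 + 10^-1.65 + 10^-1.46)
   = 1 / (1 + 0.022387 + 0.034674) = 1/1.0571 = 0.9460

α₁ = 0.946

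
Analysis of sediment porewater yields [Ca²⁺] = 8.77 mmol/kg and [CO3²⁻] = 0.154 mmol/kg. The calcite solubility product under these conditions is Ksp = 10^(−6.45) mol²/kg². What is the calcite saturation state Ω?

Ksp = 10^(−6.45) = 3.548×10^-7
Ω = [Ca²⁺][CO3²⁻]/Ksp = (8.77×10^-3)(0.154×10^-3) / 3.548×10^-7 = 3.81

Ω = 3.81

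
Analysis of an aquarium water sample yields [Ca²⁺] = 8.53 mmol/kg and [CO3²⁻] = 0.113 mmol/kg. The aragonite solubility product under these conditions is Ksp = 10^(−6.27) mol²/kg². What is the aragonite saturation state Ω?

Ω = 1.79

Ksp = 10^(−6.27) = 5.370×10^-7
Ω = [Ca²⁺][CO3²⁻]/Ksp = (8.53×10^-3)(0.113×10^-3) / 5.370×10^-7 = 1.79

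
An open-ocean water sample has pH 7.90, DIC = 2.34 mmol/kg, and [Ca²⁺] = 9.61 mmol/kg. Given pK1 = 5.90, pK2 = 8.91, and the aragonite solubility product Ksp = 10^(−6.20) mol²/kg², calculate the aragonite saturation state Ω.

Ω = 3.14

α₂ = 1 / (1 + [H⁺]/K2 + [H⁺]²/(K1K2)) = 1 / (1 + 10^+1.01 + 10^-0.99)
   = 1 / (1 + 10.233 + 0.10233) = 1/11.335 = 0.08822
[CO3²⁻] = α₂ × DIC = 0.08822 × 2.34 = 0.2064 mmol/kg
Ksp = 10^(−6.20) = 6.310×10^-7
Ω = [Ca²⁺][CO3²⁻]/Ksp = (9.61×10^-3)(2.064×10^-4) / 6.310×10^-7 = 3.14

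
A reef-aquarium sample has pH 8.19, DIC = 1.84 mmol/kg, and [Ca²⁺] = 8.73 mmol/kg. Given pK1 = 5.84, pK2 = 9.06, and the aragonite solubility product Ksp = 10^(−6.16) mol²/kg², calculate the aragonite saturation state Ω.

Ω = 2.75

α₂ = 1 / (1 + [H⁺]/K2 + [H⁺]²/(K1K2)) = 1 / (1 + 10^+0.87 + 10^-1.48)
   = 1 / (1 + 7.4131 + 0.033113) = 1/8.4462 = 0.1184
[CO3²⁻] = α₂ × DIC = 0.1184 × 1.84 = 0.2178 mmol/kg
Ksp = 10^(−6.16) = 6.918×10^-7
Ω = [Ca²⁺][CO3²⁻]/Ksp = (8.73×10^-3)(2.178×10^-4) / 6.918×10^-7 = 2.75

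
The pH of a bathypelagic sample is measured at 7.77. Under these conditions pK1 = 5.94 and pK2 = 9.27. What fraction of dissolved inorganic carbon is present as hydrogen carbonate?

α₁ = 1 / (1 + [H⁺]/K1 + K2/[H⁺]) = 1 / (1 + 10^-1.83 + 10^-1.50)
   = 1 / (1 + 0.014791 + 0.031623) = 1/1.0464 = 0.9556

α₁ = 0.956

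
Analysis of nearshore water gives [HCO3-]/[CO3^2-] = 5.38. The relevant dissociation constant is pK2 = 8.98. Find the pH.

From K2 = [H⁺][CO3^2-]/[HCO3-]:  pH = pK2 − log₁₀([HCO3-]/[CO3^2-])
log₁₀(5.38) = +0.731
pH = 8.98 − (+0.731) = 8.25

pH = 8.25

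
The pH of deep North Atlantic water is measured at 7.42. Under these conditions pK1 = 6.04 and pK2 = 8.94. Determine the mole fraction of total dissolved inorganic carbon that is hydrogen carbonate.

α₁ = 0.933

α₁ = 1 / (1 + [H⁺]/K1 + K2/[H⁺]) = 1 / (1 + 10^-1.38 + 10^-1.52)
   = 1 / (1 + 0.041687 + 0.030200) = 1/1.0719 = 0.9329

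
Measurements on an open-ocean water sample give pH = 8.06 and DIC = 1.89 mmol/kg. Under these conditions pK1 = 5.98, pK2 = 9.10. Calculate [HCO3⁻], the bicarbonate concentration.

[HCO3⁻] = 1.72 mmol/kg

α₁ = 1 / (1 + [H⁺]/K1 + K2/[H⁺]) = 1 / (1 + 10^-2.08 + 10^-1.04)
   = 1 / (1 + 0.0083176 + 0.091201) = 1/1.0995 = 0.9095
[HCO3⁻] = α₁ × DIC = 0.9095 × 1.89 = 1.72 mmol/kg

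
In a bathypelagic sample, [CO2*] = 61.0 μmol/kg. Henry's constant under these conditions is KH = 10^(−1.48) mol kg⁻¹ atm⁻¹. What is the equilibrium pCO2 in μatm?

pCO2 = 1840 μatm

KH = 10^(−1.48) = 3.311×10^-2 mol kg⁻¹ atm⁻¹
pCO2 = [CO2*]/KH = 61.0×10^-6 / 3.311×10^-2 = 1.84×10^-3 atm = 1840 μatm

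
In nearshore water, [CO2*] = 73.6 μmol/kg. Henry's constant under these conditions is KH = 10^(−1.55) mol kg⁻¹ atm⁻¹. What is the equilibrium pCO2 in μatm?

pCO2 = 2610 μatm

KH = 10^(−1.55) = 2.818×10^-2 mol kg⁻¹ atm⁻¹
pCO2 = [CO2*]/KH = 73.6×10^-6 / 2.818×10^-2 = 2.61×10^-3 atm = 2610 μatm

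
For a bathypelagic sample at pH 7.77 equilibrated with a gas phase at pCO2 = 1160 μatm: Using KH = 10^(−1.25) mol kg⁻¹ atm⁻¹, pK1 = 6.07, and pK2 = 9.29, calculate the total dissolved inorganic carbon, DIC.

DIC = 3.43 mmol/kg

[CO2*] = KH · pCO2 = 10^(−1.25) × 1160×10^-6 = 6.523×10^-5 mol/kg
α₀ = 1/(1 + K1/[H⁺] + K1K2/[H⁺]²) = 1/(1 + 10^+1.70 + 10^+0.18) = 0.01900
DIC = [CO2*]/α₀ = 6.523×10^-5 / 0.01900 = 3.43 mmol/kg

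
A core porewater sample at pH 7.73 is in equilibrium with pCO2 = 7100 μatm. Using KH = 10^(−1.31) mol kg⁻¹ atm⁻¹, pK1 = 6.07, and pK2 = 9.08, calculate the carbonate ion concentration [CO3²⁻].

[CO3²⁻] = 0.710 mmol/kg

[CO2*] = KH · pCO2 = 10^(−1.31) × 7100×10^-6 = 3.477×10^-4 mol/kg
α₀ = 1/(1 + K1/[H⁺] + K1K2/[H⁺]²) = 1/(1 + 10^+1.66 + 10^+0.31) = 0.02051
DIC = [CO2*]/α₀ = 3.477×10^-4 / 0.02051 = 16.95 mmol/kg
[CO3²⁻] = α₂·DIC; α₂ = 0.04188, so [CO3²⁻] = 0.04188 × 16.95 = 0.710 mmol/kg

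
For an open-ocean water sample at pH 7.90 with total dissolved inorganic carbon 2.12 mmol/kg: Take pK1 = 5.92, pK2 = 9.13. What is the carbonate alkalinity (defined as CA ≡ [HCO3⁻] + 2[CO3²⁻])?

CA = [HCO3⁻] + 2[CO3²⁻] = (α₁ + 2α₂)·DIC
At pH 7.90: [H⁺]/K1 = 10^-1.98 = 0.010471, K2/[H⁺] = 10^-1.23 = 0.058884
α₁ = 1/(1 + 0.010471 + 0.058884) = 1/1.0694 = 0.9351; α₂ = α₁·K2/[H⁺] = 0.05507
α₁ + 2α₂ = 1.0453
CA = 1.0453 × 2.12 = 2.22 mmol/kg

CA = 2.22 mmol/kg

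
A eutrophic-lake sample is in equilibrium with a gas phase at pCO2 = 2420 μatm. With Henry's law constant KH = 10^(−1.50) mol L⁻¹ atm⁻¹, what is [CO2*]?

[CO2*] = 76.5 μmol/L

KH = 10^(−1.50) = 3.162×10^-2 mol L⁻¹ atm⁻¹
[CO2*] = KH · pCO2 = 3.162×10^-2 × 2420×10^-6 atm = 7.65×10^-5 mol/L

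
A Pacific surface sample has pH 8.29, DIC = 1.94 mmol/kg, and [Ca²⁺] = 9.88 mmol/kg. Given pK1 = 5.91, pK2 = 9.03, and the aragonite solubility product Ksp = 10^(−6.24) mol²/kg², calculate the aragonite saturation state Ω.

α₂ = 1 / (1 + [H⁺]/K2 + [H⁺]²/(K1K2)) = 1 / (1 + 10^+0.74 + 10^-1.64)
   = 1 / (1 + 5.4954 + 0.022909) = 1/6.5183 = 0.1534
[CO3²⁻] = α₂ × DIC = 0.1534 × 1.94 = 0.2976 mmol/kg
Ksp = 10^(−6.24) = 5.754×10^-7
Ω = [Ca²⁺][CO3²⁻]/Ksp = (9.88×10^-3)(2.976×10^-4) / 5.754×10^-7 = 5.11

Ω = 5.11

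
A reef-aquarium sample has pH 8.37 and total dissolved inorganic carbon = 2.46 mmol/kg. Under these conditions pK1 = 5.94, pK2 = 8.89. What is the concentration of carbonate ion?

[CO3²⁻] = 0.569 mmol/kg

α₂ = 1 / (1 + [H⁺]/K2 + [H⁺]²/(K1K2)) = 1 / (1 + 10^+0.52 + 10^-1.91)
   = 1 / (1 + 3.3113 + 0.012303) = 1/4.3236 = 0.2313
[CO3²⁻] = α₂ × DIC = 0.2313 × 2.46 = 0.569 mmol/kg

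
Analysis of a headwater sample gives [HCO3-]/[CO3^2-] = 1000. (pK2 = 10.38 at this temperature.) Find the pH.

From K2 = [H⁺][CO3^2-]/[HCO3-]:  pH = pK2 − log₁₀([HCO3-]/[CO3^2-])
log₁₀(1000) = +3.000
pH = 10.38 − (+3.000) = 7.38

pH = 7.38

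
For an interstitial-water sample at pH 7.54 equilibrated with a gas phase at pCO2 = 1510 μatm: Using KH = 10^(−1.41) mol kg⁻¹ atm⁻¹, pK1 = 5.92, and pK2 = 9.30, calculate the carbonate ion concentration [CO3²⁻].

[CO2*] = KH · pCO2 = 10^(−1.41) × 1510×10^-6 = 5.875×10^-5 mol/kg
α₀ = 1/(1 + K1/[H⁺] + K1K2/[H⁺]²) = 1/(1 + 10^+1.62 + 10^-0.14) = 0.02304
DIC = [CO2*]/α₀ = 5.875×10^-5 / 0.02304 = 2.550 mmol/kg
[CO3²⁻] = α₂·DIC; α₂ = 0.01669, so [CO3²⁻] = 0.01669 × 2.550 = 0.0426 mmol/kg

[CO3²⁻] = 0.0426 mmol/kg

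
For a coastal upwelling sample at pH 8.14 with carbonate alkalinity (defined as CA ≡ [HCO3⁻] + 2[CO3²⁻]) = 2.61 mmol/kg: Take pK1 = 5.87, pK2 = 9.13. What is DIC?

CA = [HCO3⁻] + 2[CO3²⁻] = (α₁ + 2α₂)·DIC
At pH 8.14: [H⁺]/K1 = 10^-2.27 = 0.0053703, K2/[H⁺] = 10^-0.99 = 0.10233
α₁ = 1/(1 + 0.0053703 + 0.10233) = 1/1.1077 = 0.9028; α₂ = α₁·K2/[H⁺] = 0.09238
α₁ + 2α₂ = 1.0875
DIC = CA / (α₁ + 2α₂) = 2.61 / 1.0875 = 2.40 mmol/kg

DIC = 2.40 mmol/kg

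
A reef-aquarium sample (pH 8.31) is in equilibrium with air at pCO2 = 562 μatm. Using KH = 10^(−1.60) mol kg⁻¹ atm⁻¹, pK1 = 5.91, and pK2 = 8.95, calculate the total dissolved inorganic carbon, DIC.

[CO2*] = KH · pCO2 = 10^(−1.60) × 562×10^-6 = 1.412×10^-5 mol/kg
α₀ = 1/(1 + K1/[H⁺] + K1K2/[H⁺]²) = 1/(1 + 10^+2.40 + 10^+1.76) = 0.003229
DIC = [CO2*]/α₀ = 1.412×10^-5 / 0.003229 = 4.37 mmol/kg

DIC = 4.37 mmol/kg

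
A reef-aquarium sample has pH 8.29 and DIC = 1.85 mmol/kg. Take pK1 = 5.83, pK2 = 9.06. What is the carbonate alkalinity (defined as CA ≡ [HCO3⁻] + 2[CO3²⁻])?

CA = [HCO3⁻] + 2[CO3²⁻] = (α₁ + 2α₂)·DIC
At pH 8.29: [H⁺]/K1 = 10^-2.46 = 0.0034674, K2/[H⁺] = 10^-0.77 = 0.16982
α₁ = 1/(1 + 0.0034674 + 0.16982) = 1/1.1733 = 0.8523; α₂ = α₁·K2/[H⁺] = 0.1447
α₁ + 2α₂ = 1.1418
CA = 1.1418 × 1.85 = 2.11 mmol/kg

CA = 2.11 mmol/kg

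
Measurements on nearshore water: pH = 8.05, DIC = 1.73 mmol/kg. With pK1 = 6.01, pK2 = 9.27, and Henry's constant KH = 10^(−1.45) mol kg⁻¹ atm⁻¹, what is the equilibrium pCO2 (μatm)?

pCO2 = 416 μatm

α₀ = 1 / (1 + K1/[H⁺] + K1K2/[H⁺]²) = 1 / (1 + 10^+2.04 + 10^+0.82)
   = 1 / (1 + 109.65 + 6.6069) = 1/117.25 = 0.008528
[CO2*] = α₀ × DIC = 0.008528 × 1.73 = 0.01475 mmol/kg = 14.75 μmol/kg
pCO2 = [CO2*]/KH = 1.475×10^-5 / 3.548×10^-2 = 416 μatm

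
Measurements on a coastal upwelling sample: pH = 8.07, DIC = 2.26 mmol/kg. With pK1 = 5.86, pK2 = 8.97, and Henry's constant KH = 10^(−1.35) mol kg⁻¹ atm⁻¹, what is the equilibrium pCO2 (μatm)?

α₀ = 1 / (1 + K1/[H⁺] + K1K2/[H⁺]²) = 1 / (1 + 10^+2.21 + 10^+1.31)
   = 1 / (1 + 162.18 + 20.417) = 1/183.60 = 0.005447
[CO2*] = α₀ × DIC = 0.005447 × 2.26 = 0.01231 mmol/kg = 12.31 μmol/kg
pCO2 = [CO2*]/KH = 1.231×10^-5 / 4.467×10^-2 = 276 μatm

pCO2 = 276 μatm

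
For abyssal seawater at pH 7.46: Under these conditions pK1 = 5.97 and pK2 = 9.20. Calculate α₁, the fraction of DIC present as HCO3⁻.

α₁ = 1 / (1 + [H⁺]/K1 + K2/[H⁺]) = 1 / (1 + 10^-1.49 + 10^-1.74)
   = 1 / (1 + 0.032359 + 0.018197) = 1/1.0506 = 0.9519

α₁ = 0.952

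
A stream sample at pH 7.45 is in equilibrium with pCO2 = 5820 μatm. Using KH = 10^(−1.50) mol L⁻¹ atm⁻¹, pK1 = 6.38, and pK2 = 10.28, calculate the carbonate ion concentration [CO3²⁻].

[CO2*] = KH · pCO2 = 10^(−1.50) × 5820×10^-6 = 1.840×10^-4 mol/L
α₀ = 1/(1 + K1/[H⁺] + K1K2/[H⁺]²) = 1/(1 + 10^+1.07 + 10^-1.76) = 0.07833
DIC = [CO2*]/α₀ = 1.840×10^-4 / 0.07833 = 2.350 mmol/L
[CO3²⁻] = α₂·DIC; α₂ = 0.001361, so [CO3²⁻] = 0.001361 × 2.350 = 0.00320 mmol/L = 3.20 μmol/L

[CO3²⁻] = 3.20 μmol/L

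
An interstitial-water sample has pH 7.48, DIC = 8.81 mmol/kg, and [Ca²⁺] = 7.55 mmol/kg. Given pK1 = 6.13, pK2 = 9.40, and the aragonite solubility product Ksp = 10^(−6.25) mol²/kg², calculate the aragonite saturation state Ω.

α₂ = 1 / (1 + [H⁺]/K2 + [H⁺]²/(K1K2)) = 1 / (1 + 10^+1.92 + 10^+0.57)
   = 1 / (1 + 83.176 + 3.7154) = 1/87.892 = 0.01138
[CO3²⁻] = α₂ × DIC = 0.01138 × 8.81 = 0.1002 mmol/kg
Ksp = 10^(−6.25) = 5.623×10^-7
Ω = [Ca²⁺][CO3²⁻]/Ksp = (7.55×10^-3)(1.002×10^-4) / 5.623×10^-7 = 1.35

Ω = 1.35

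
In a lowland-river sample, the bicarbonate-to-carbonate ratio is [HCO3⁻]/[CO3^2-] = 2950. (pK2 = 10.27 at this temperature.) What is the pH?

pH = 6.80

From K2 = [H⁺][CO3^2-]/[HCO3⁻]:  pH = pK2 − log₁₀([HCO3⁻]/[CO3^2-])
log₁₀(2950) = +3.470
pH = 10.27 − (+3.470) = 6.80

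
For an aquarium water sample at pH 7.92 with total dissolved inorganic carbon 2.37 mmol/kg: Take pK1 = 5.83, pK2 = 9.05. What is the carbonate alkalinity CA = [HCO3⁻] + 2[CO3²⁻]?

CA = [HCO3⁻] + 2[CO3²⁻] = (α₁ + 2α₂)·DIC
At pH 7.92: [H⁺]/K1 = 10^-2.09 = 0.0081283, K2/[H⁺] = 10^-1.13 = 0.074131
α₁ = 1/(1 + 0.0081283 + 0.074131) = 1/1.0823 = 0.9240; α₂ = α₁·K2/[H⁺] = 0.06850
α₁ + 2α₂ = 1.0610
CA = 1.0610 × 2.37 = 2.51 mmol/kg

CA = 2.51 mmol/kg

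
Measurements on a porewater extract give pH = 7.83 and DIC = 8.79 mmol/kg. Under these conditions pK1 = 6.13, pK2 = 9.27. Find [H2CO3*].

α₀ = 1 / (1 + K1/[H⁺] + K1K2/[H⁺]²) = 1 / (1 + 10^+1.70 + 10^+0.26)
   = 1 / (1 + 50.119 + 1.8197) = 1/52.938 = 0.01889
[CO2*] = α₀ × DIC = 0.01889 × 8.79 = 0.166 mmol/kg

[CO2*] = 0.166 mmol/kg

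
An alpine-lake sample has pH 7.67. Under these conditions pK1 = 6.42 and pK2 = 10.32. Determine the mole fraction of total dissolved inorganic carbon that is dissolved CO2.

α₀ = 1 / (1 + K1/[H⁺] + K1K2/[H⁺]²) = 1 / (1 + 10^+1.25 + 10^-1.40)
   = 1 / (1 + 17.783 + 0.039811) = 1/18.823 = 0.05313

α₀ = 0.0531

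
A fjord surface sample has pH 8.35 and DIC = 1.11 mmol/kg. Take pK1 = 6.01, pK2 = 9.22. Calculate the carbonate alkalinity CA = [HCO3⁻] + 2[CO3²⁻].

CA = 1.24 mmol/kg

CA = [HCO3⁻] + 2[CO3²⁻] = (α₁ + 2α₂)·DIC
At pH 8.35: [H⁺]/K1 = 10^-2.34 = 0.0045709, K2/[H⁺] = 10^-0.87 = 0.13490
α₁ = 1/(1 + 0.0045709 + 0.13490) = 1/1.1395 = 0.8776; α₂ = α₁·K2/[H⁺] = 0.1184
α₁ + 2α₂ = 1.1144
CA = 1.1144 × 1.11 = 1.24 mmol/kg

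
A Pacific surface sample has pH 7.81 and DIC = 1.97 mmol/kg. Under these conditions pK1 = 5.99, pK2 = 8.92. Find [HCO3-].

[HCO3⁻] = 1.80 mmol/kg

α₁ = 1 / (1 + [H⁺]/K1 + K2/[H⁺]) = 1 / (1 + 10^-1.82 + 10^-1.11)
   = 1 / (1 + 0.015136 + 0.077625) = 1/1.0928 = 0.9151
[HCO3⁻] = α₁ × DIC = 0.9151 × 1.97 = 1.80 mmol/kg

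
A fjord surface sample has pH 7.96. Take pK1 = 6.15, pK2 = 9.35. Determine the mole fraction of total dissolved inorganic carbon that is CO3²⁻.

α₂ = 1 / (1 + [H⁺]/K2 + [H⁺]²/(K1K2)) = 1 / (1 + 10^+1.39 + 10^-0.42)
   = 1 / (1 + 24.547 + 0.38019) = 1/25.927 = 0.03857

α₂ = 0.0386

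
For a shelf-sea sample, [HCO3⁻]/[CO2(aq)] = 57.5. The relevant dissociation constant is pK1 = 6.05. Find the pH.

pH = 7.81

From K1 = [H⁺][HCO3⁻]/[CO2(aq)]:  pH = pK1 + log₁₀([HCO3⁻]/[CO2(aq)])
log₁₀(57.5) = +1.760
pH = 6.05 + (+1.760) = 7.81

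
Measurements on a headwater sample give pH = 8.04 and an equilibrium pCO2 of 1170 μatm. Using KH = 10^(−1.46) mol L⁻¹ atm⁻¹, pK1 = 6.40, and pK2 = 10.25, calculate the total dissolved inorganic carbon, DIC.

DIC = 1.82 mmol/L

[CO2*] = KH · pCO2 = 10^(−1.46) × 1170×10^-6 = 4.057×10^-5 mol/L
α₀ = 1/(1 + K1/[H⁺] + K1K2/[H⁺]²) = 1/(1 + 10^+1.64 + 10^-0.57) = 0.02226
DIC = [CO2*]/α₀ = 4.057×10^-5 / 0.02226 = 1.82 mmol/L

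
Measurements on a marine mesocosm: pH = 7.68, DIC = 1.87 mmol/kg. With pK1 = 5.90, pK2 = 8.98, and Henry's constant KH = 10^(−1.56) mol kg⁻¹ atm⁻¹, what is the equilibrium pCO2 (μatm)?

α₀ = 1 / (1 + K1/[H⁺] + K1K2/[H⁺]²) = 1 / (1 + 10^+1.78 + 10^+0.48)
   = 1 / (1 + 60.256 + 3.0200) = 1/64.276 = 0.01556
[CO2*] = α₀ × DIC = 0.01556 × 1.87 = 0.02909 mmol/kg
pCO2 = [CO2*]/KH = 2.909×10^-5 / 2.754×10^-2 = 1060 μatm

pCO2 = 1060 μatm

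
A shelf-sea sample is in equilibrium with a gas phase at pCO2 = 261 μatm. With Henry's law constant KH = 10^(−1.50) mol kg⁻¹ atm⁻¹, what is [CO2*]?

[CO2*] = 8.25 μmol/kg

KH = 10^(−1.50) = 3.162×10^-2 mol kg⁻¹ atm⁻¹
[CO2*] = KH · pCO2 = 3.162×10^-2 × 261×10^-6 atm = 8.25×10^-6 mol/kg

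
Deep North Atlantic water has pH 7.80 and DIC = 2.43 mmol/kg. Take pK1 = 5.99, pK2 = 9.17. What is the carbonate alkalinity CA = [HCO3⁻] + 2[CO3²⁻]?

CA = 2.49 mmol/kg

CA = [HCO3⁻] + 2[CO3²⁻] = (α₁ + 2α₂)·DIC
At pH 7.80: [H⁺]/K1 = 10^-1.81 = 0.015488, K2/[H⁺] = 10^-1.37 = 0.042658
α₁ = 1/(1 + 0.015488 + 0.042658) = 1/1.0581 = 0.9450; α₂ = α₁·K2/[H⁺] = 0.04031
α₁ + 2α₂ = 1.0257
CA = 1.0257 × 2.43 = 2.49 mmol/kg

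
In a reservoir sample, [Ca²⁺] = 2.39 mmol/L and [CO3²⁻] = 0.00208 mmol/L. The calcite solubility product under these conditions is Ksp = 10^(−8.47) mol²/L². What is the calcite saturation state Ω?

Ω = 1.47

Ksp = 10^(−8.47) = 3.388×10^-9
Ω = [Ca²⁺][CO3²⁻]/Ksp = (2.39×10^-3)(0.00208×10^-3) / 3.388×10^-9 = 1.47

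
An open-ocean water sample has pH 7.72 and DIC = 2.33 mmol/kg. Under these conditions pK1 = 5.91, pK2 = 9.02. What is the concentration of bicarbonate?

α₁ = 1 / (1 + [H⁺]/K1 + K2/[H⁺]) = 1 / (1 + 10^-1.81 + 10^-1.30)
   = 1 / (1 + 0.015488 + 0.050119) = 1/1.0656 = 0.9384
[HCO3⁻] = α₁ × DIC = 0.9384 × 2.33 = 2.19 mmol/kg

[HCO3⁻] = 2.19 mmol/kg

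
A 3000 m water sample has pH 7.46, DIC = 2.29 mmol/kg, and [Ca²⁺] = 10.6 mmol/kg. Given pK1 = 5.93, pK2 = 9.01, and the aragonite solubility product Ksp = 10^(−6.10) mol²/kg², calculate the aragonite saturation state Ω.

Ω = 0.814

α₂ = 1 / (1 + [H⁺]/K2 + [H⁺]²/(K1K2)) = 1 / (1 + 10^+1.55 + 10^+0.02)
   = 1 / (1 + 35.481 + 1.0471) = 1/37.528 = 0.02665
[CO3²⁻] = α₂ × DIC = 0.02665 × 2.29 = 0.06102 mmol/kg
Ksp = 10^(−6.10) = 7.943×10^-7
Ω = [Ca²⁺][CO3²⁻]/Ksp = (10.6×10^-3)(6.102×10^-5) / 7.943×10^-7 = 0.814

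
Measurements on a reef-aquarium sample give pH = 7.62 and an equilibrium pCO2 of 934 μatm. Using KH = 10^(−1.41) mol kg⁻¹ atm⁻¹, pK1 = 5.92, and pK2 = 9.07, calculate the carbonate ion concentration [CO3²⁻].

[CO3²⁻] = 0.0646 mmol/kg

[CO2*] = KH · pCO2 = 10^(−1.41) × 934×10^-6 = 3.634×10^-5 mol/kg
α₀ = 1/(1 + K1/[H⁺] + K1K2/[H⁺]²) = 1/(1 + 10^+1.70 + 10^+0.25) = 0.01890
DIC = [CO2*]/α₀ = 3.634×10^-5 / 0.01890 = 1.922 mmol/kg
[CO3²⁻] = α₂·DIC; α₂ = 0.03362, so [CO3²⁻] = 0.03362 × 1.922 = 0.0646 mmol/kg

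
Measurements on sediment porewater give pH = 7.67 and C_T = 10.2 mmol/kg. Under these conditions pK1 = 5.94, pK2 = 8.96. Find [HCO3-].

α₁ = 1 / (1 + [H⁺]/K1 + K2/[H⁺]) = 1 / (1 + 10^-1.73 + 10^-1.29)
   = 1 / (1 + 0.018621 + 0.051286) = 1/1.0699 = 0.9347
[HCO3⁻] = α₁ × DIC = 0.9347 × 10.2 = 9.53 mmol/kg

[HCO3⁻] = 9.53 mmol/kg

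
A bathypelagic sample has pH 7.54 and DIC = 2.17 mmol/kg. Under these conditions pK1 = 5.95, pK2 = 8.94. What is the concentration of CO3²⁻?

[CO3²⁻] = 0.0811 mmol/kg

α₂ = 1 / (1 + [H⁺]/K2 + [H⁺]²/(K1K2)) = 1 / (1 + 10^+1.40 + 10^-0.19)
   = 1 / (1 + 25.119 + 0.64565) = 1/26.765 = 0.03736
[CO3²⁻] = α₂ × DIC = 0.03736 × 2.17 = 0.0811 mmol/kg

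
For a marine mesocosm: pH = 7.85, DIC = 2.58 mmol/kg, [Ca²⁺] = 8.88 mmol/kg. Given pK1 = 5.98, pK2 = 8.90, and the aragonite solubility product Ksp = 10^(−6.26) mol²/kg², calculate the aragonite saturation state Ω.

α₂ = 1 / (1 + [H⁺]/K2 + [H⁺]²/(K1K2)) = 1 / (1 + 10^+1.05 + 10^-0.82)
   = 1 / (1 + 11.220 + 0.15136) = 1/12.372 = 0.08083
[CO3²⁻] = α₂ × DIC = 0.08083 × 2.58 = 0.2085 mmol/kg
Ksp = 10^(−6.26) = 5.495×10^-7
Ω = [Ca²⁺][CO3²⁻]/Ksp = (8.88×10^-3)(2.085×10^-4) / 5.495×10^-7 = 3.37

Ω = 3.37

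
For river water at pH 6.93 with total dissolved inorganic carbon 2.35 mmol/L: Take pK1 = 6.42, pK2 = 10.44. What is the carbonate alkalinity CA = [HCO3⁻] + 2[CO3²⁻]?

CA = 1.80 mmol/L

CA = [HCO3⁻] + 2[CO3²⁻] = (α₁ + 2α₂)·DIC
At pH 6.93: [H⁺]/K1 = 10^-0.51 = 0.30903, K2/[H⁺] = 10^-3.51 = 0.00030903
α₁ = 1/(1 + 0.30903 + 0.00030903) = 1/1.3093 = 0.7637; α₂ = α₁·K2/[H⁺] = 0.0002360
α₁ + 2α₂ = 0.7642
CA = 0.7642 × 2.35 = 1.80 mmol/L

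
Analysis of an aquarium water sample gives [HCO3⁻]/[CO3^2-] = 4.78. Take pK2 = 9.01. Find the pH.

From K2 = [H⁺][CO3^2-]/[HCO3⁻]:  pH = pK2 − log₁₀([HCO3⁻]/[CO3^2-])
log₁₀(4.78) = +0.679
pH = 9.01 − (+0.679) = 8.33

pH = 8.33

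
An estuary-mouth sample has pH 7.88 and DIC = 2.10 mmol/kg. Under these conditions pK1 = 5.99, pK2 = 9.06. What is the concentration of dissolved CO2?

[CO2*] = 0.0251 mmol/kg

α₀ = 1 / (1 + K1/[H⁺] + K1K2/[H⁺]²) = 1 / (1 + 10^+1.89 + 10^+0.71)
   = 1 / (1 + 77.625 + 5.1286) = 1/83.753 = 0.01194
[CO2*] = α₀ × DIC = 0.01194 × 2.10 = 0.0251 mmol/kg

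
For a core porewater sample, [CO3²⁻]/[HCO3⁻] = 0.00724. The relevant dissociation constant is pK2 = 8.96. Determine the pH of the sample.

pH = 6.82

From K2 = [H⁺][CO3²⁻]/[HCO3⁻]:  pH = pK2 + log₁₀([CO3²⁻]/[HCO3⁻])
log₁₀(0.00724) = -2.140
pH = 8.96 + (-2.140) = 6.82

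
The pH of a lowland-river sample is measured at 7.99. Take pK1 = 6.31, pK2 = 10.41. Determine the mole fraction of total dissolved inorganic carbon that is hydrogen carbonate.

α₁ = 0.976

α₁ = 1 / (1 + [H⁺]/K1 + K2/[H⁺]) = 1 / (1 + 10^-1.68 + 10^-2.42)
   = 1 / (1 + 0.020893 + 0.0038019) = 1/1.0247 = 0.9759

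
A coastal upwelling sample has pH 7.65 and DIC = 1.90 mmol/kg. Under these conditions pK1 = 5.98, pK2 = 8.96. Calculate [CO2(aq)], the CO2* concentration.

α₀ = 1 / (1 + K1/[H⁺] + K1K2/[H⁺]²) = 1 / (1 + 10^+1.67 + 10^+0.36)
   = 1 / (1 + 46.774 + 2.2909) = 1/50.064 = 0.01997
[CO2*] = α₀ × DIC = 0.01997 × 1.90 = 0.0380 mmol/kg

[CO2*] = 0.0380 mmol/kg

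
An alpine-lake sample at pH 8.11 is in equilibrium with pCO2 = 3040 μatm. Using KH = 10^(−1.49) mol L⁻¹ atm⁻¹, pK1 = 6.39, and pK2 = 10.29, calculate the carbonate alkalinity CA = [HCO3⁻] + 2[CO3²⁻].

[CO2*] = KH · pCO2 = 10^(−1.49) × 3040×10^-6 = 9.837×10^-5 mol/L
α₀ = 1/(1 + K1/[H⁺] + K1K2/[H⁺]²) = 1/(1 + 10^+1.72 + 10^-0.46) = 0.01858
DIC = [CO2*]/α₀ = 9.837×10^-5 / 0.01858 = 5.295 mmol/L
CA = (α₁ + 2α₂)·DIC = (0.9750 + 2×0.006442) × 5.295 = 5.23 mmol/L

CA = 5.23 mmol/L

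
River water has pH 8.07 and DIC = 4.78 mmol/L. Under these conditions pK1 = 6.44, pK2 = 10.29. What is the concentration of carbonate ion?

[CO3²⁻] = 0.0280 mmol/L

α₂ = 1 / (1 + [H⁺]/K2 + [H⁺]²/(K1K2)) = 1 / (1 + 10^+2.22 + 10^+0.59)
   = 1 / (1 + 165.96 + 3.8905) = 1/170.85 = 0.005853
[CO3²⁻] = α₂ × DIC = 0.005853 × 4.78 = 0.0280 mmol/L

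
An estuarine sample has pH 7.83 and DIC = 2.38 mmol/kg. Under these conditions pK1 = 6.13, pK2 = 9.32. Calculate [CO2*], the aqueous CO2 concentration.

[CO2*] = 0.0451 mmol/kg

α₀ = 1 / (1 + K1/[H⁺] + K1K2/[H⁺]²) = 1 / (1 + 10^+1.70 + 10^+0.21)
   = 1 / (1 + 50.119 + 1.6218) = 1/52.741 = 0.01896
[CO2*] = α₀ × DIC = 0.01896 × 2.38 = 0.0451 mmol/kg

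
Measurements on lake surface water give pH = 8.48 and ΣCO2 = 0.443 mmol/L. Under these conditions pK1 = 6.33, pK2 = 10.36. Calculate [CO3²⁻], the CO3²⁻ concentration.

[CO3²⁻] = 5.72 μmol/L

α₂ = 1 / (1 + [H⁺]/K2 + [H⁺]²/(K1K2)) = 1 / (1 + 10^+1.88 + 10^-0.27)
   = 1 / (1 + 75.858 + 0.53703) = 1/77.395 = 0.01292
[CO3²⁻] = α₂ × DIC = 0.01292 × 0.443 = 0.00572 mmol/L = 5.72 μmol/L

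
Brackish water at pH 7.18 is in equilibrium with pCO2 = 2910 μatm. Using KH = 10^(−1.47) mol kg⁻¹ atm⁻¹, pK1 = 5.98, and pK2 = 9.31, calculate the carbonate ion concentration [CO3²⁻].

[CO3²⁻] = 11.6 μmol/kg

[CO2*] = KH · pCO2 = 10^(−1.47) × 2910×10^-6 = 9.860×10^-5 mol/kg
α₀ = 1/(1 + K1/[H⁺] + K1K2/[H⁺]²) = 1/(1 + 10^+1.20 + 10^-0.93) = 0.05894
DIC = [CO2*]/α₀ = 9.860×10^-5 / 0.05894 = 1.673 mmol/kg
[CO3²⁻] = α₂·DIC; α₂ = 0.006925, so [CO3²⁻] = 0.006925 × 1.673 = 0.0116 mmol/kg = 11.6 μmol/kg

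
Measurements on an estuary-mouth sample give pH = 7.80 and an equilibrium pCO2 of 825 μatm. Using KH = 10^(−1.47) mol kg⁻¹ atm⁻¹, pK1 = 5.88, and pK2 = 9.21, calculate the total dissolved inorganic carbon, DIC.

DIC = 2.44 mmol/kg

[CO2*] = KH · pCO2 = 10^(−1.47) × 825×10^-6 = 2.795×10^-5 mol/kg
α₀ = 1/(1 + K1/[H⁺] + K1K2/[H⁺]²) = 1/(1 + 10^+1.92 + 10^+0.51) = 0.01144
DIC = [CO2*]/α₀ = 2.795×10^-5 / 0.01144 = 2.44 mmol/kg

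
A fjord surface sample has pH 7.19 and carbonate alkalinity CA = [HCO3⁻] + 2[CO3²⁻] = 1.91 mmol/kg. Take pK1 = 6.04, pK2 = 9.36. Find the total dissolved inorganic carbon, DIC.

CA = [HCO3⁻] + 2[CO3²⁻] = (α₁ + 2α₂)·DIC
At pH 7.19: [H⁺]/K1 = 10^-1.15 = 0.070795, K2/[H⁺] = 10^-2.17 = 0.0067608
α₁ = 1/(1 + 0.070795 + 0.0067608) = 1/1.0776 = 0.9280; α₂ = α₁·K2/[H⁺] = 0.006274
α₁ + 2α₂ = 0.9406
DIC = CA / (α₁ + 2α₂) = 1.91 / 0.9406 = 2.03 mmol/kg

DIC = 2.03 mmol/kg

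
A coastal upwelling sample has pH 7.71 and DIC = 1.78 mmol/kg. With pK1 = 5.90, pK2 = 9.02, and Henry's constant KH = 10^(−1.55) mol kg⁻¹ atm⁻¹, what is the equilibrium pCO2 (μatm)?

pCO2 = 919 μatm

α₀ = 1 / (1 + K1/[H⁺] + K1K2/[H⁺]²) = 1 / (1 + 10^+1.81 + 10^+0.50)
   = 1 / (1 + 64.565 + 3.1623) = 1/68.728 = 0.01455
[CO2*] = α₀ × DIC = 0.01455 × 1.78 = 0.02590 mmol/kg
pCO2 = [CO2*]/KH = 2.590×10^-5 / 2.818×10^-2 = 919 μatm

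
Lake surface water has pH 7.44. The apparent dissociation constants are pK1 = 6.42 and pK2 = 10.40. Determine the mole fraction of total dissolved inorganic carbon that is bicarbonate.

α₁ = 0.912

α₁ = 1 / (1 + [H⁺]/K1 + K2/[H⁺]) = 1 / (1 + 10^-1.02 + 10^-2.96)
   = 1 / (1 + 0.095499 + 0.0010965) = 1/1.0966 = 0.9119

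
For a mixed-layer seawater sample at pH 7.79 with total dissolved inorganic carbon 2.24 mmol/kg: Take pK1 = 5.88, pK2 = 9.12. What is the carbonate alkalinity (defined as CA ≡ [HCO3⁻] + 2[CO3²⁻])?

CA = 2.31 mmol/kg

CA = [HCO3⁻] + 2[CO3²⁻] = (α₁ + 2α₂)·DIC
At pH 7.79: [H⁺]/K1 = 10^-1.91 = 0.012303, K2/[H⁺] = 10^-1.33 = 0.046774
α₁ = 1/(1 + 0.012303 + 0.046774) = 1/1.0591 = 0.9442; α₂ = α₁·K2/[H⁺] = 0.04416
α₁ + 2α₂ = 1.0325
CA = 1.0325 × 2.24 = 2.31 mmol/kg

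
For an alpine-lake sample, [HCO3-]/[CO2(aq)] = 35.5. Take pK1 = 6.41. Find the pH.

pH = 7.96

From K1 = [H⁺][HCO3-]/[CO2(aq)]:  pH = pK1 + log₁₀([HCO3-]/[CO2(aq)])
log₁₀(35.5) = +1.550
pH = 6.41 + (+1.550) = 7.96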